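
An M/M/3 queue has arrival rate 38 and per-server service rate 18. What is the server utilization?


rho = lambda/(c*mu) = 38/(3*18) = 0.7037

0.7037


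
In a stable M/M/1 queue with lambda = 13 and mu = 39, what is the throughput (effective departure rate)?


For a stable queue (lambda < mu), throughput = lambda = 13 per hour

13 per hour


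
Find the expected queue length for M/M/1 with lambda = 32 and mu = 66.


rho = 32/66; Lq = rho^2/(1-rho) = 0.46

0.46


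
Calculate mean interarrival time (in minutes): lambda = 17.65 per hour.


Mean interarrival time = 60/lambda = 60/17.65 = 3.4 minutes

3.4 minutes


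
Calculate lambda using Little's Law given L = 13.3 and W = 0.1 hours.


lambda = L / W = 13.3 / 0.1 = 133.0 per hour

133.0 per hour


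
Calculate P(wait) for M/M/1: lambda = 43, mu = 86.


P(wait) = rho = lambda/mu = 43/86 = 0.5

0.5


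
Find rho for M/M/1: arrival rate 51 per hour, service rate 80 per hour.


rho = lambda/mu = 51/80 = 0.6375

0.6375


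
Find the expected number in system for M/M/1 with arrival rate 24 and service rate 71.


rho = 24/71; L = rho/(1-rho) = 0.51

0.51


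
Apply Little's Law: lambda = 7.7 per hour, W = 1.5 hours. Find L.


L = lambda * W = 7.7 * 1.5 = 11.55

11.55


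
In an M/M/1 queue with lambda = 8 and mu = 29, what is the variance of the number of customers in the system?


rho = 8/29; Var(N) = rho/(1-rho)^2 = 0.53

0.53


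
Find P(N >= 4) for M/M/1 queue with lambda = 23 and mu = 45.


P(N >= 4) = rho^4 = (23/45)^4 = 0.0682

0.0682


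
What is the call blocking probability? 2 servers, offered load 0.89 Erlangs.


B(N,A) = (A^N/N!) / sum(A^k/k!, k=0..N) with N=2, A=0.89 = 0.1732

0.1732


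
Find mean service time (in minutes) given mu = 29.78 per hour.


Mean service time = 60/mu = 60/29.78 = 2.01 minutes

2.01 minutes


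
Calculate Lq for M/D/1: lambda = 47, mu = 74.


M/D/1: Lq = rho^2 / (2*(1-rho)) where rho = 47/74; Lq = 0.55

0.55


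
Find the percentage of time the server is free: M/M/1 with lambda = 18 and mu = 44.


Idle fraction = (1 - rho) * 100 = (1 - 18/44) * 100 = 59.1%

59.1%


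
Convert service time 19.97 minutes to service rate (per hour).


mu = 60 / avg_service_time = 60 / 19.97 = 3.0 per hour

3.0 per hour


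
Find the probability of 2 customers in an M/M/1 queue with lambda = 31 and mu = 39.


rho = 31/39; P(n) = (1-rho)*rho^n = (1-31/39)*(31/39)^2 = 0.1296

0.1296


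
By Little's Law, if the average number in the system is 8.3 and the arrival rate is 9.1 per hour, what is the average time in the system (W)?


W = L / lambda = 8.3 / 9.1 = 0.9121 hours

0.9121 hours


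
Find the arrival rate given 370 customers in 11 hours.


lambda = total arrivals / time = 370 / 11 = 33.64 per hour

33.64 per hour


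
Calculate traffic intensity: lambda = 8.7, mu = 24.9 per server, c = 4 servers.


rho = lambda / (c * mu) = 8.7 / (4 * 24.9) = 0.0873

0.0873


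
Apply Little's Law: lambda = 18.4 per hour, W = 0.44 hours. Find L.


L = lambda * W = 18.4 * 0.44 = 8.1

8.1


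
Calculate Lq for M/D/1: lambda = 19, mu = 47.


M/D/1: Lq = rho^2 / (2*(1-rho)) where rho = 19/47; Lq = 0.14

0.14


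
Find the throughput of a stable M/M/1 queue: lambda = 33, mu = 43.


For a stable queue (lambda < mu), throughput = lambda = 33 per hour

33 per hour


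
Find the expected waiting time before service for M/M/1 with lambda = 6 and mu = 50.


rho = 6/50; Wq = rho/(mu - lambda) = 0.0027 hours

0.0027 hours


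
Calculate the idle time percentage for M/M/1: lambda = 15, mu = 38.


Idle fraction = (1 - rho) * 100 = (1 - 15/38) * 100 = 60.5%

60.5%


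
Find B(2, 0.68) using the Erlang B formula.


B(N,A) = (A^N/N!) / sum(A^k/k!, k=0..N) with N=2, A=0.68 = 0.121

0.121


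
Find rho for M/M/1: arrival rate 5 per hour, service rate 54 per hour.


rho = lambda/mu = 5/54 = 0.0926

0.0926


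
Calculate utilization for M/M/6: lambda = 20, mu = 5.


rho = lambda/(c*mu) = 20/(6*5) = 0.6667

0.6667


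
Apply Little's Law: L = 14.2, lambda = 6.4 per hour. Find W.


W = L / lambda = 14.2 / 6.4 = 2.2188 hours

2.2188 hours


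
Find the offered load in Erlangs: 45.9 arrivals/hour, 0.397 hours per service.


Offered load a = lambda * E[S] = 45.9 * 0.397 = 18.22 Erlangs

18.22 Erlangs


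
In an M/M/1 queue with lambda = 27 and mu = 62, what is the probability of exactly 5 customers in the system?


rho = 27/62; P(n) = (1-rho)*rho^n = (1-27/62)*(27/62)^5 = 0.0088

0.0088


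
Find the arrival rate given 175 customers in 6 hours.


lambda = total arrivals / time = 175 / 6 = 29.17 per hour

29.17 per hour


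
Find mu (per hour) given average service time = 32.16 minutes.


mu = 60 / avg_service_time = 60 / 32.16 = 1.87 per hour

1.87 per hour


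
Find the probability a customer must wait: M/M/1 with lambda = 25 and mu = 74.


P(wait) = rho = lambda/mu = 25/74 = 0.3378

0.3378


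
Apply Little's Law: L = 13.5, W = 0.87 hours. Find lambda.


lambda = L / W = 13.5 / 0.87 = 15.52 per hour

15.52 per hour


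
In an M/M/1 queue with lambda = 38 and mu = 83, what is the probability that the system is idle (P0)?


P0 = 1 - rho = 1 - 38/83 = 0.5422

0.5422


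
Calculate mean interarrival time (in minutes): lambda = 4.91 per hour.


Mean interarrival time = 60/lambda = 60/4.91 = 12.22 minutes

12.22 minutes


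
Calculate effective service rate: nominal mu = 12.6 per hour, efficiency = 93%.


Effective rate = mu * efficiency = 12.6 * 0.93 = 11.72 per hour

11.72 per hour


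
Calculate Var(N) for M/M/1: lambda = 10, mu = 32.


rho = 10/32; Var(N) = rho/(1-rho)^2 = 0.66

0.66


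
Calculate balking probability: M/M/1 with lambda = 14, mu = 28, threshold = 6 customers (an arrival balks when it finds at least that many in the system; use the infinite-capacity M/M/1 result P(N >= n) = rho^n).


P(N >= 6) = rho^6 = (14/28)^6 = 0.0156

0.0156


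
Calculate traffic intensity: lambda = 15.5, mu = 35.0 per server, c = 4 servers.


rho = lambda / (c * mu) = 15.5 / (4 * 35.0) = 0.1107

0.1107


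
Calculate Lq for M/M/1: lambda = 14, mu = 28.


rho = 14/28; Lq = rho^2/(1-rho) = 0.5

0.5


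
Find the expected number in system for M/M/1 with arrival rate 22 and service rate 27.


rho = 22/27; L = rho/(1-rho) = 4.4

4.4


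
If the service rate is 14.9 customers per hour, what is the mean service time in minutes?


Mean service time = 60/mu = 60/14.9 = 4.03 minutes

4.03 minutes


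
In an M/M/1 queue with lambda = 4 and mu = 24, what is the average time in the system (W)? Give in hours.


W = 1/(mu - lambda) = 1/(24 - 4) = 0.05 hours

0.05 hours


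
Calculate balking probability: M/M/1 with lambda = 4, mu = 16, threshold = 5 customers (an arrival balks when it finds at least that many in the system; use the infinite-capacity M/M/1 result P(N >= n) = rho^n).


P(N >= 5) = rho^5 = (4/16)^5 = 0.001

0.001


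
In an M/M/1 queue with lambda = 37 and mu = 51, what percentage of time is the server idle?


Idle fraction = (1 - rho) * 100 = (1 - 37/51) * 100 = 27.5%

27.5%


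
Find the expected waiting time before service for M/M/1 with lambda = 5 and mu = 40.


rho = 5/40; Wq = rho/(mu - lambda) = 0.0036 hours

0.0036 hours


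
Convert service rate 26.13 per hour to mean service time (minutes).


Mean service time = 60/mu = 60/26.13 = 2.3 minutes

2.3 minutes


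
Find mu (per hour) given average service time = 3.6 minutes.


mu = 60 / avg_service_time = 60 / 3.6 = 16.67 per hour

16.67 per hour


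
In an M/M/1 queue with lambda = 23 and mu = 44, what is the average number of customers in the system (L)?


rho = 23/44; L = rho/(1-rho) = 1.1

1.1


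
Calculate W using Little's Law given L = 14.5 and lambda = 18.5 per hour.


W = L / lambda = 14.5 / 18.5 = 0.7838 hours

0.7838 hours


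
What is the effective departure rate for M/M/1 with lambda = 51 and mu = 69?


For a stable queue (lambda < mu), throughput = lambda = 51 per hour

51 per hour


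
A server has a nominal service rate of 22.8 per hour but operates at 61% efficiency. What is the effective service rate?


Effective rate = mu * efficiency = 22.8 * 0.61 = 13.91 per hour

13.91 per hour


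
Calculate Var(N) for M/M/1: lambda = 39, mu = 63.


rho = 39/63; Var(N) = rho/(1-rho)^2 = 4.27

4.27


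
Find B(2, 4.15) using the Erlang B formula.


B(N,A) = (A^N/N!) / sum(A^k/k!, k=0..N) with N=2, A=4.15 = 0.6258

0.6258


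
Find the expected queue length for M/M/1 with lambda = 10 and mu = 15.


rho = 10/15; Lq = rho^2/(1-rho) = 1.33

1.33


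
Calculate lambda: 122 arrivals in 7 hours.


lambda = total arrivals / time = 122 / 7 = 17.43 per hour

17.43 per hour


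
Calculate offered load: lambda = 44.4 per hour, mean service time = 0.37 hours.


Offered load a = lambda * E[S] = 44.4 * 0.37 = 16.43 Erlangs

16.43 Erlangs


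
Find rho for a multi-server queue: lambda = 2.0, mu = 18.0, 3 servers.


rho = lambda / (c * mu) = 2.0 / (3 * 18.0) = 0.037

0.037


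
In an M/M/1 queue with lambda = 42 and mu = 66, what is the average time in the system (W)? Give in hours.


W = 1/(mu - lambda) = 1/(66 - 42) = 0.0417 hours

0.0417 hours


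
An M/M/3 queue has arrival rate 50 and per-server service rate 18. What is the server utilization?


rho = lambda/(c*mu) = 50/(3*18) = 0.9259

0.9259


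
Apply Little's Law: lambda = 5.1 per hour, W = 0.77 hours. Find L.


L = lambda * W = 5.1 * 0.77 = 3.93

3.93


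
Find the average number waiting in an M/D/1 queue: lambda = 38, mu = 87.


M/D/1: Lq = rho^2 / (2*(1-rho)) where rho = 38/87; Lq = 0.17

0.17


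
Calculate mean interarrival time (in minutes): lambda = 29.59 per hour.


Mean interarrival time = 60/lambda = 60/29.59 = 2.03 minutes

2.03 minutes


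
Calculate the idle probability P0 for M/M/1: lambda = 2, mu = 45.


P0 = 1 - rho = 1 - 2/45 = 0.9556

0.9556


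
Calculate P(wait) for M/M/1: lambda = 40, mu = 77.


P(wait) = rho = lambda/mu = 40/77 = 0.5195

0.5195


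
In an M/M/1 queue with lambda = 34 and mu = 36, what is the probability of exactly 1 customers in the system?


rho = 34/36; P(n) = (1-rho)*rho^n = (1-34/36)*(34/36)^1 = 0.0525

0.0525


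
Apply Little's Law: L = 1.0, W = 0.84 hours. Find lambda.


lambda = L / W = 1.0 / 0.84 = 1.19 per hour

1.19 per hour


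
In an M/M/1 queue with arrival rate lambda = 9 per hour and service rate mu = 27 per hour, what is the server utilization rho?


rho = lambda/mu = 9/27 = 0.3333

0.3333


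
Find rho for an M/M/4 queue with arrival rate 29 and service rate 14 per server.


rho = lambda/(c*mu) = 29/(4*14) = 0.5179

0.5179


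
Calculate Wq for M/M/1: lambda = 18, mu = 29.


rho = 18/29; Wq = rho/(mu - lambda) = 0.0564 hours

0.0564 hours


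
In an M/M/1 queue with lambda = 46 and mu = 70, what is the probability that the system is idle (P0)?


P0 = 1 - rho = 1 - 46/70 = 0.3429

0.3429


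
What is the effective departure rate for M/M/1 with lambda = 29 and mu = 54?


For a stable queue (lambda < mu), throughput = lambda = 29 per hour

29 per hour


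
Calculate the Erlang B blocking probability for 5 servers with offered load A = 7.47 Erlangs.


B(N,A) = (A^N/N!) / sum(A^k/k!, k=0..N) with N=5, A=7.47 = 0.4514

0.4514


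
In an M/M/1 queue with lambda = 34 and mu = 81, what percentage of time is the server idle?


Idle fraction = (1 - rho) * 100 = (1 - 34/81) * 100 = 58.0%

58.0%


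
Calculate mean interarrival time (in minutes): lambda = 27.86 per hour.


Mean interarrival time = 60/lambda = 60/27.86 = 2.15 minutes

2.15 minutes


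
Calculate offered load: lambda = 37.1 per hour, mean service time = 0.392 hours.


Offered load a = lambda * E[S] = 37.1 * 0.392 = 14.54 Erlangs

14.54 Erlangs


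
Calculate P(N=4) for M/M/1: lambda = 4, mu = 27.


rho = 4/27; P(n) = (1-rho)*rho^n = (1-4/27)*(4/27)^4 = 0.0004

0.0004


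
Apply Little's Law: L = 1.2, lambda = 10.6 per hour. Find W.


W = L / lambda = 1.2 / 10.6 = 0.1132 hours

0.1132 hours


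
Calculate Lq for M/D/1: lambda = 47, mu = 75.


M/D/1: Lq = rho^2 / (2*(1-rho)) where rho = 47/75; Lq = 0.53

0.53


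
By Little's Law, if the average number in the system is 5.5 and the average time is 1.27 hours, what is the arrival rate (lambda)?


lambda = L / W = 5.5 / 1.27 = 4.33 per hour

4.33 per hour


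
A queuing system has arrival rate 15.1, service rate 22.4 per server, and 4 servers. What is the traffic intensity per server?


rho = lambda / (c * mu) = 15.1 / (4 * 22.4) = 0.1685

0.1685


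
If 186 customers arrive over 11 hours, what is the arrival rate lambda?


lambda = total arrivals / time = 186 / 11 = 16.91 per hour

16.91 per hour


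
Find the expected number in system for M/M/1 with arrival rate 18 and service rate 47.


rho = 18/47; L = rho/(1-rho) = 0.62

0.62


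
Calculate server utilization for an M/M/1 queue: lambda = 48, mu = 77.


rho = lambda/mu = 48/77 = 0.6234

0.6234


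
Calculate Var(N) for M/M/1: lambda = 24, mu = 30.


rho = 24/30; Var(N) = rho/(1-rho)^2 = 20.0

20.0


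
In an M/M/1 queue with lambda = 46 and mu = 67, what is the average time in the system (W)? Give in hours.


W = 1/(mu - lambda) = 1/(67 - 46) = 0.0476 hours

0.0476 hours


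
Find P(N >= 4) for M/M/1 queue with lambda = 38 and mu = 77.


P(N >= 4) = rho^4 = (38/77)^4 = 0.0593

0.0593


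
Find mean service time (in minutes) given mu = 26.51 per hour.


Mean service time = 60/mu = 60/26.51 = 2.26 minutes

2.26 minutes


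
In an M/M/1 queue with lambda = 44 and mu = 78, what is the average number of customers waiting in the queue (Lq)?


rho = 44/78; Lq = rho^2/(1-rho) = 0.73

0.73


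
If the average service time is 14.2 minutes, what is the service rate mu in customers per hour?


mu = 60 / avg_service_time = 60 / 14.2 = 4.23 per hour

4.23 per hour


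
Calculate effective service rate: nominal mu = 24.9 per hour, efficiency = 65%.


Effective rate = mu * efficiency = 24.9 * 0.65 = 16.19 per hour

16.19 per hour


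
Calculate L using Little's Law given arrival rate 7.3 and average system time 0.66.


L = lambda * W = 7.3 * 0.66 = 4.82

4.82


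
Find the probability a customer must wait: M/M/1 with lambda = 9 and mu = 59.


P(wait) = rho = lambda/mu = 9/59 = 0.1525

0.1525


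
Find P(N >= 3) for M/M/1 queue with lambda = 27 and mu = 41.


P(N >= 3) = rho^3 = (27/41)^3 = 0.2856

0.2856


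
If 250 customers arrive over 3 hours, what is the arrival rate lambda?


lambda = total arrivals / time = 250 / 3 = 83.33 per hour

83.33 per hour


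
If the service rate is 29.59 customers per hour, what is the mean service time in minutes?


Mean service time = 60/mu = 60/29.59 = 2.03 minutes

2.03 minutes


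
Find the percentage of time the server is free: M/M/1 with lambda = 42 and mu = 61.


Idle fraction = (1 - rho) * 100 = (1 - 42/61) * 100 = 31.1%

31.1%


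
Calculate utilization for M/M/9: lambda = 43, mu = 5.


rho = lambda/(c*mu) = 43/(9*5) = 0.9556

0.9556


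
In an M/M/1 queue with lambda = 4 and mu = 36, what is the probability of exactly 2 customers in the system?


rho = 4/36; P(n) = (1-rho)*rho^n = (1-4/36)*(4/36)^2 = 0.011

0.011


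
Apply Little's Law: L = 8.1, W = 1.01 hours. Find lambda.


lambda = L / W = 8.1 / 1.01 = 8.02 per hour

8.02 per hour


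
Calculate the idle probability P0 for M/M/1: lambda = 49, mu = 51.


P0 = 1 - rho = 1 - 49/51 = 0.0392

0.0392


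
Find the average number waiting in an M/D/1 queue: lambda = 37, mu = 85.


M/D/1: Lq = rho^2 / (2*(1-rho)) where rho = 37/85; Lq = 0.17

0.17


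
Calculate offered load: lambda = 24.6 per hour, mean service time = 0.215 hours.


Offered load a = lambda * E[S] = 24.6 * 0.215 = 5.29 Erlangs

5.29 Erlangs


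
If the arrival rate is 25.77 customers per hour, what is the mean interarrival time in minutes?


Mean interarrival time = 60/lambda = 60/25.77 = 2.33 minutes

2.33 minutes


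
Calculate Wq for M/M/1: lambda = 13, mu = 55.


rho = 13/55; Wq = rho/(mu - lambda) = 0.0056 hours

0.0056 hours


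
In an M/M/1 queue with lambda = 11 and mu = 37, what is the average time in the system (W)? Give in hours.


W = 1/(mu - lambda) = 1/(37 - 11) = 0.0385 hours

0.0385 hours


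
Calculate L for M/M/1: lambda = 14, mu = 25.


rho = 14/25; L = rho/(1-rho) = 1.27

1.27


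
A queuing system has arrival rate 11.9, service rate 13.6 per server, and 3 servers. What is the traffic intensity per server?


rho = lambda / (c * mu) = 11.9 / (3 * 13.6) = 0.2917

0.2917


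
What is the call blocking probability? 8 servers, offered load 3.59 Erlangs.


B(N,A) = (A^N/N!) / sum(A^k/k!, k=0..N) with N=8, A=3.59 = 0.0191

0.0191


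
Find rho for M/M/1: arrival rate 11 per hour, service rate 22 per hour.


rho = lambda/mu = 11/22 = 0.5

0.5


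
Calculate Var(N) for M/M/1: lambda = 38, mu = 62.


rho = 38/62; Var(N) = rho/(1-rho)^2 = 4.09

4.09


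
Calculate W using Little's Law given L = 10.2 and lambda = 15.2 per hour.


W = L / lambda = 10.2 / 15.2 = 0.6711 hours

0.6711 hours


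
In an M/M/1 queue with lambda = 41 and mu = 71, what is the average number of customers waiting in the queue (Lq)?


rho = 41/71; Lq = rho^2/(1-rho) = 0.79

0.79


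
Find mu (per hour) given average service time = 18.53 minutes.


mu = 60 / avg_service_time = 60 / 18.53 = 3.24 per hour

3.24 per hour


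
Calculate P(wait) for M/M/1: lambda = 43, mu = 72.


P(wait) = rho = lambda/mu = 43/72 = 0.5972

0.5972


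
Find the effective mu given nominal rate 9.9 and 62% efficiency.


Effective rate = mu * efficiency = 9.9 * 0.62 = 6.14 per hour

6.14 per hour


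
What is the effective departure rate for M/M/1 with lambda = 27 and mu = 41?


For a stable queue (lambda < mu), throughput = lambda = 27 per hour

27 per hour


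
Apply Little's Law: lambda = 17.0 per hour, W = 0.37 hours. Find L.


L = lambda * W = 17.0 * 0.37 = 6.29

6.29


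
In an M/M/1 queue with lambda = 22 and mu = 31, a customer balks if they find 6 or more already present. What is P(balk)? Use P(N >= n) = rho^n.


P(N >= 6) = rho^6 = (22/31)^6 = 0.1278

0.1278


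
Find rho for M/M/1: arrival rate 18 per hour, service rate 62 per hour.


rho = lambda/mu = 18/62 = 0.2903

0.2903


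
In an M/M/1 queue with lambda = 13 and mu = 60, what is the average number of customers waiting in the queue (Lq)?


rho = 13/60; Lq = rho^2/(1-rho) = 0.06

0.06


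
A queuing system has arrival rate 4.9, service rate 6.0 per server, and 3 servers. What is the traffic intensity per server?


rho = lambda / (c * mu) = 4.9 / (3 * 6.0) = 0.2722

0.2722


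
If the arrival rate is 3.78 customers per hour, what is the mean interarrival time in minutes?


Mean interarrival time = 60/lambda = 60/3.78 = 15.87 minutes

15.87 minutes


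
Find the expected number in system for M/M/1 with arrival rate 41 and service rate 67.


rho = 41/67; L = rho/(1-rho) = 1.58

1.58


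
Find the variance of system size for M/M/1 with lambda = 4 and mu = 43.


rho = 4/43; Var(N) = rho/(1-rho)^2 = 0.11

0.11


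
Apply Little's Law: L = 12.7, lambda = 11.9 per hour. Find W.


W = L / lambda = 12.7 / 11.9 = 1.0672 hours

1.0672 hours


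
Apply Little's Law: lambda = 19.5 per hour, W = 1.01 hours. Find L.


L = lambda * W = 19.5 * 1.01 = 19.7

19.7


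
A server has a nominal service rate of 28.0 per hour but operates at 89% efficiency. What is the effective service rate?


Effective rate = mu * efficiency = 28.0 * 0.89 = 24.92 per hour

24.92 per hour


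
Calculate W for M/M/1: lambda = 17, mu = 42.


W = 1/(mu - lambda) = 1/(42 - 17) = 0.04 hours

0.04 hours


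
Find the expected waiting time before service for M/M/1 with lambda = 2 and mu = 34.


rho = 2/34; Wq = rho/(mu - lambda) = 0.0018 hours

0.0018 hours


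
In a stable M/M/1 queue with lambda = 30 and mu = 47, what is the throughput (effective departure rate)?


For a stable queue (lambda < mu), throughput = lambda = 30 per hour

30 per hour


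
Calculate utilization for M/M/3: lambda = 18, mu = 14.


rho = lambda/(c*mu) = 18/(3*14) = 0.4286

0.4286


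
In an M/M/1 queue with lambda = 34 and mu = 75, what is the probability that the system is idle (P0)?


P0 = 1 - rho = 1 - 34/75 = 0.5467

0.5467


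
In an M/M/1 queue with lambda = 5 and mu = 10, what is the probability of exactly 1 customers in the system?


rho = 5/10; P(n) = (1-rho)*rho^n = (1-5/10)*(5/10)^1 = 0.25

0.25


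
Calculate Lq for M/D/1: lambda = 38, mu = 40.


M/D/1: Lq = rho^2 / (2*(1-rho)) where rho = 38/40; Lq = 9.03

9.03


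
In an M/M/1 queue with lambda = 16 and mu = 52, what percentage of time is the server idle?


Idle fraction = (1 - rho) * 100 = (1 - 16/52) * 100 = 69.2%

69.2%


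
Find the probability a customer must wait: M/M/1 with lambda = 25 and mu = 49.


P(wait) = rho = lambda/mu = 25/49 = 0.5102

0.5102


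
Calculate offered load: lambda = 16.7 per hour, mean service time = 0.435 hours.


Offered load a = lambda * E[S] = 16.7 * 0.435 = 7.26 Erlangs

7.26 Erlangs


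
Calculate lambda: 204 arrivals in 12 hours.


lambda = total arrivals / time = 204 / 12 = 17.0 per hour

17.0 per hour


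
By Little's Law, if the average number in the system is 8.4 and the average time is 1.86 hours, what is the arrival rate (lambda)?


lambda = L / W = 8.4 / 1.86 = 4.52 per hour

4.52 per hour


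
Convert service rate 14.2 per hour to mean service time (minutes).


Mean service time = 60/mu = 60/14.2 = 4.23 minutes

4.23 minutes


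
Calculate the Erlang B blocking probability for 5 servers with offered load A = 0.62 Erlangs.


B(N,A) = (A^N/N!) / sum(A^k/k!, k=0..N) with N=5, A=0.62 = 0.0004

0.0004


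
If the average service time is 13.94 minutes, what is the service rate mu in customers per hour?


mu = 60 / avg_service_time = 60 / 13.94 = 4.3 per hour

4.3 per hour


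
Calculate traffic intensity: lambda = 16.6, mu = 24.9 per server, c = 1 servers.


rho = lambda / (c * mu) = 16.6 / (1 * 24.9) = 0.6667

0.6667


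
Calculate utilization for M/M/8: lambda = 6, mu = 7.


rho = lambda/(c*mu) = 6/(8*7) = 0.1071

0.1071


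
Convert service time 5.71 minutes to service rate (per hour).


mu = 60 / avg_service_time = 60 / 5.71 = 10.51 per hour

10.51 per hour


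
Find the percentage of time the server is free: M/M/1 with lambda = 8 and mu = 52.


Idle fraction = (1 - rho) * 100 = (1 - 8/52) * 100 = 84.6%

84.6%


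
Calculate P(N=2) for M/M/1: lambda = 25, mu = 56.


rho = 25/56; P(n) = (1-rho)*rho^n = (1-25/56)*(25/56)^2 = 0.1103

0.1103


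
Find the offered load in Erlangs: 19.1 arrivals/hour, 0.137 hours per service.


Offered load a = lambda * E[S] = 19.1 * 0.137 = 2.62 Erlangs

2.62 Erlangs


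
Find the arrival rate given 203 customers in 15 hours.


lambda = total arrivals / time = 203 / 15 = 13.53 per hour

13.53 per hour


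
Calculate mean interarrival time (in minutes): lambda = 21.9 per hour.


Mean interarrival time = 60/lambda = 60/21.9 = 2.74 minutes

2.74 minutes


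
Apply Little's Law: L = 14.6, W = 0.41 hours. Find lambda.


lambda = L / W = 14.6 / 0.41 = 35.61 per hour

35.61 per hour


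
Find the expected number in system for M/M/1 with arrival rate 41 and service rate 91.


rho = 41/91; L = rho/(1-rho) = 0.82

0.82


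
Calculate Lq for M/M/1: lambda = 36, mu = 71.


rho = 36/71; Lq = rho^2/(1-rho) = 0.52

0.52


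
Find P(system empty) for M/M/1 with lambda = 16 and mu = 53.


P0 = 1 - rho = 1 - 16/53 = 0.6981

0.6981


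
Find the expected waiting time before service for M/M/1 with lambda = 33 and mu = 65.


rho = 33/65; Wq = rho/(mu - lambda) = 0.0159 hours

0.0159 hours


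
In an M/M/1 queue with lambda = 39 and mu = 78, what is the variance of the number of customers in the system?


rho = 39/78; Var(N) = rho/(1-rho)^2 = 2.0

2.0


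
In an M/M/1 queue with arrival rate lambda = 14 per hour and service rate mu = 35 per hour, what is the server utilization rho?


rho = lambda/mu = 14/35 = 0.4

0.4


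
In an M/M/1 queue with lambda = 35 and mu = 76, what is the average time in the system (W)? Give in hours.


W = 1/(mu - lambda) = 1/(76 - 35) = 0.0244 hours

0.0244 hours


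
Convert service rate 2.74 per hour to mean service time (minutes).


Mean service time = 60/mu = 60/2.74 = 21.9 minutes

21.9 minutes


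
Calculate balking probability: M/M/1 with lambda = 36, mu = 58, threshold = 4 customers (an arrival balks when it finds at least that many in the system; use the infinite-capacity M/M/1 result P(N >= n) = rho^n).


P(N >= 4) = rho^4 = (36/58)^4 = 0.1484

0.1484


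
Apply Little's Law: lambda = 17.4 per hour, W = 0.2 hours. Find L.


L = lambda * W = 17.4 * 0.2 = 3.48

3.48


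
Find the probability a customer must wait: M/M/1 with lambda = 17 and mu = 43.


P(wait) = rho = lambda/mu = 17/43 = 0.3953

0.3953


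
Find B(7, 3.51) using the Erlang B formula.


B(N,A) = (A^N/N!) / sum(A^k/k!, k=0..N) with N=7, A=3.51 = 0.04

0.04


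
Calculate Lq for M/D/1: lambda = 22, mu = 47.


M/D/1: Lq = rho^2 / (2*(1-rho)) where rho = 22/47; Lq = 0.21

0.21


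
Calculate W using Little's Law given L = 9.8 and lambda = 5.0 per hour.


W = L / lambda = 9.8 / 5.0 = 1.96 hours

1.96 hours


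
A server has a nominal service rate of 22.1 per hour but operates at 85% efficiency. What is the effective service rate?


Effective rate = mu * efficiency = 22.1 * 0.85 = 18.79 per hour

18.79 per hour


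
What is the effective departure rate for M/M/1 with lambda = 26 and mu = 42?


For a stable queue (lambda < mu), throughput = lambda = 26 per hour

26 per hour


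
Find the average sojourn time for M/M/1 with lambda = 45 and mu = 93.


W = 1/(mu - lambda) = 1/(93 - 45) = 0.0208 hours

0.0208 hours


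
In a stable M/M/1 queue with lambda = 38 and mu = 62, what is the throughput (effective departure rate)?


For a stable queue (lambda < mu), throughput = lambda = 38 per hour

38 per hour


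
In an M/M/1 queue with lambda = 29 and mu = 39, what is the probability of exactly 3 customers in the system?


rho = 29/39; P(n) = (1-rho)*rho^n = (1-29/39)*(29/39)^3 = 0.1054

0.1054


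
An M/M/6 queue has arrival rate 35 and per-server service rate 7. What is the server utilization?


rho = lambda/(c*mu) = 35/(6*7) = 0.8333

0.8333


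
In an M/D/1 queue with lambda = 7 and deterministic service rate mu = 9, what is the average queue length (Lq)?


M/D/1: Lq = rho^2 / (2*(1-rho)) where rho = 7/9; Lq = 1.36

1.36


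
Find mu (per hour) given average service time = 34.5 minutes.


mu = 60 / avg_service_time = 60 / 34.5 = 1.74 per hour

1.74 per hour


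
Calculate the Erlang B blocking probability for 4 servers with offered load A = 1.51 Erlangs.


B(N,A) = (A^N/N!) / sum(A^k/k!, k=0..N) with N=4, A=1.51 = 0.0488

0.0488


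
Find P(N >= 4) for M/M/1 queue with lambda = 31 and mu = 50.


P(N >= 4) = rho^4 = (31/50)^4 = 0.1478

0.1478


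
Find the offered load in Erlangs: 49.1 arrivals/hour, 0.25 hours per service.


Offered load a = lambda * E[S] = 49.1 * 0.25 = 12.28 Erlangs

12.28 Erlangs


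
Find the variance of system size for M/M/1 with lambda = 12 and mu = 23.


rho = 12/23; Var(N) = rho/(1-rho)^2 = 2.28

2.28


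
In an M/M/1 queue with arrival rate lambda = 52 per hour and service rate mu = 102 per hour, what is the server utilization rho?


rho = lambda/mu = 52/102 = 0.5098

0.5098


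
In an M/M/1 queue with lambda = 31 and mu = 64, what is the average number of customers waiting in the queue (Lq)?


rho = 31/64; Lq = rho^2/(1-rho) = 0.46

0.46


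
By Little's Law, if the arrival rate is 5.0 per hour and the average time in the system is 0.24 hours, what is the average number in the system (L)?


L = lambda * W = 5.0 * 0.24 = 1.2

1.2


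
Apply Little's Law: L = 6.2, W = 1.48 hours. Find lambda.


lambda = L / W = 6.2 / 1.48 = 4.19 per hour

4.19 per hour


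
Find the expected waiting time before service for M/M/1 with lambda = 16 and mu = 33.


rho = 16/33; Wq = rho/(mu - lambda) = 0.0285 hours

0.0285 hours


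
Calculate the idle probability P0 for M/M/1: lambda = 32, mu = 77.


P0 = 1 - rho = 1 - 32/77 = 0.5844

0.5844


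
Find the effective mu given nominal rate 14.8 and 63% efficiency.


Effective rate = mu * efficiency = 14.8 * 0.63 = 9.32 per hour

9.32 per hour


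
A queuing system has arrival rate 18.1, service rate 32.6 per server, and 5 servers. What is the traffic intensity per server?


rho = lambda / (c * mu) = 18.1 / (5 * 32.6) = 0.111

0.111


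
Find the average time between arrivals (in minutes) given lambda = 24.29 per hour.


Mean interarrival time = 60/lambda = 60/24.29 = 2.47 minutes

2.47 minutes


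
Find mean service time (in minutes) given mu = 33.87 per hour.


Mean service time = 60/mu = 60/33.87 = 1.77 minutes

1.77 minutes


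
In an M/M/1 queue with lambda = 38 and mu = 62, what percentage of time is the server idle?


Idle fraction = (1 - rho) * 100 = (1 - 38/62) * 100 = 38.7%

38.7%


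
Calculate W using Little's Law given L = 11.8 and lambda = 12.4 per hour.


W = L / lambda = 11.8 / 12.4 = 0.9516 hours

0.9516 hours


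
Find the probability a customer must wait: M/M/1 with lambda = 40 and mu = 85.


P(wait) = rho = lambda/mu = 40/85 = 0.4706

0.4706


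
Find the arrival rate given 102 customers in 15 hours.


lambda = total arrivals / time = 102 / 15 = 6.8 per hour

6.8 per hour


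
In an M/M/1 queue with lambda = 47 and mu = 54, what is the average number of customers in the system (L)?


rho = 47/54; L = rho/(1-rho) = 6.71

6.71


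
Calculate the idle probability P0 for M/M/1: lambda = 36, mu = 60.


P0 = 1 - rho = 1 - 36/60 = 0.4

0.4


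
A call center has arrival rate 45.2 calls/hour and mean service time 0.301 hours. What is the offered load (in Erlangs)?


Offered load a = lambda * E[S] = 45.2 * 0.301 = 13.61 Erlangs

13.61 Erlangs


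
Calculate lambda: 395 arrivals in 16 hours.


lambda = total arrivals / time = 395 / 16 = 24.69 per hour

24.69 per hour


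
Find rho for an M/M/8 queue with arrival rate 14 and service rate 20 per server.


rho = lambda/(c*mu) = 14/(8*20) = 0.0875

0.0875


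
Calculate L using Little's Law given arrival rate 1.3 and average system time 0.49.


L = lambda * W = 1.3 * 0.49 = 0.64

0.64


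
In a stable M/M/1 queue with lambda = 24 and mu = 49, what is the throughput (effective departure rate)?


For a stable queue (lambda < mu), throughput = lambda = 24 per hour

24 per hour


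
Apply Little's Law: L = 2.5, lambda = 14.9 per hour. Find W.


W = L / lambda = 2.5 / 14.9 = 0.1678 hours

0.1678 hours


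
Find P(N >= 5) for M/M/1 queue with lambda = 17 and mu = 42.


P(N >= 5) = rho^5 = (17/42)^5 = 0.0109

0.0109


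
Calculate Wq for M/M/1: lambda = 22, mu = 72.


rho = 22/72; Wq = rho/(mu - lambda) = 0.0061 hours

0.0061 hours


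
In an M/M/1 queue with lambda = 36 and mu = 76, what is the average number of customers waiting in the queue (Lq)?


rho = 36/76; Lq = rho^2/(1-rho) = 0.43

0.43


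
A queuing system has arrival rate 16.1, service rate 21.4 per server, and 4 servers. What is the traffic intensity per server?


rho = lambda / (c * mu) = 16.1 / (4 * 21.4) = 0.1881

0.1881


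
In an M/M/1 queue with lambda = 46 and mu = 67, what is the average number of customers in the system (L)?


rho = 46/67; L = rho/(1-rho) = 2.19

2.19


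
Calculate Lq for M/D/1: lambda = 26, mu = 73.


M/D/1: Lq = rho^2 / (2*(1-rho)) where rho = 26/73; Lq = 0.1

0.1


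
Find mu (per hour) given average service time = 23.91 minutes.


mu = 60 / avg_service_time = 60 / 23.91 = 2.51 per hour

2.51 per hour


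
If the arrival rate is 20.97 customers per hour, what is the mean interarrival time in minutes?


Mean interarrival time = 60/lambda = 60/20.97 = 2.86 minutes

2.86 minutes


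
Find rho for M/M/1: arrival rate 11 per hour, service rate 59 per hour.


rho = lambda/mu = 11/59 = 0.1864

0.1864


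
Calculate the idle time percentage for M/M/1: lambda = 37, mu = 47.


Idle fraction = (1 - rho) * 100 = (1 - 37/47) * 100 = 21.3%

21.3%


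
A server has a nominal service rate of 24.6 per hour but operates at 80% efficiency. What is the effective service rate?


Effective rate = mu * efficiency = 24.6 * 0.8 = 19.68 per hour

19.68 per hour


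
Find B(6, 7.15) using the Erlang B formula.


B(N,A) = (A^N/N!) / sum(A^k/k!, k=0..N) with N=6, A=7.15 = 0.3406

0.3406


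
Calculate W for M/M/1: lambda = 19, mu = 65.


W = 1/(mu - lambda) = 1/(65 - 19) = 0.0217 hours

0.0217 hours


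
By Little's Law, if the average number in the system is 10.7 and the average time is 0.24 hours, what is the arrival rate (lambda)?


lambda = L / W = 10.7 / 0.24 = 44.58 per hour

44.58 per hour


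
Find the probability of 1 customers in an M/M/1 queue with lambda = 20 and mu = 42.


rho = 20/42; P(n) = (1-rho)*rho^n = (1-20/42)*(20/42)^1 = 0.2494

0.2494


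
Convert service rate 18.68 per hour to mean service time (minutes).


Mean service time = 60/mu = 60/18.68 = 3.21 minutes

3.21 minutes


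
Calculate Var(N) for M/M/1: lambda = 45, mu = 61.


rho = 45/61; Var(N) = rho/(1-rho)^2 = 10.72

10.72


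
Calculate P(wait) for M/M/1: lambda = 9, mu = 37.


P(wait) = rho = lambda/mu = 9/37 = 0.2432

0.2432


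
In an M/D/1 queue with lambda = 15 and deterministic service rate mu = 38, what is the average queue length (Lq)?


M/D/1: Lq = rho^2 / (2*(1-rho)) where rho = 15/38; Lq = 0.13

0.13


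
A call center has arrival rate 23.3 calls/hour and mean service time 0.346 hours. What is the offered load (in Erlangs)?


Offered load a = lambda * E[S] = 23.3 * 0.346 = 8.06 Erlangs

8.06 Erlangs


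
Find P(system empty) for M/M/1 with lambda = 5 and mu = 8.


P0 = 1 - rho = 1 - 5/8 = 0.375

0.375


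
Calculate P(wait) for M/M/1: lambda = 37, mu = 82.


P(wait) = rho = lambda/mu = 37/82 = 0.4512

0.4512


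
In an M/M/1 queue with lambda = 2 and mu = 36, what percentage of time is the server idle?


Idle fraction = (1 - rho) * 100 = (1 - 2/36) * 100 = 94.4%

94.4%


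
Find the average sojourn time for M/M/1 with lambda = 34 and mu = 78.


W = 1/(mu - lambda) = 1/(78 - 34) = 0.0227 hours

0.0227 hours


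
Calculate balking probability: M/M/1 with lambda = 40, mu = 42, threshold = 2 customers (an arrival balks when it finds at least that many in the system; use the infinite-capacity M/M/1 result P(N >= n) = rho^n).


P(N >= 2) = rho^2 = (40/42)^2 = 0.907

0.907


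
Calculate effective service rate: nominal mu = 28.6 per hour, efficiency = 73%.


Effective rate = mu * efficiency = 28.6 * 0.73 = 20.88 per hour

20.88 per hour


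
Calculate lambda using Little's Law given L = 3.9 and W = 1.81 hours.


lambda = L / W = 3.9 / 1.81 = 2.15 per hour

2.15 per hour


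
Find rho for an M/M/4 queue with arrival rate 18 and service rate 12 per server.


rho = lambda/(c*mu) = 18/(4*12) = 0.375

0.375


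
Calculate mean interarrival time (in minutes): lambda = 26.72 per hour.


Mean interarrival time = 60/lambda = 60/26.72 = 2.25 minutes

2.25 minutes


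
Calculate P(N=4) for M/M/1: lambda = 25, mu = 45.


rho = 25/45; P(n) = (1-rho)*rho^n = (1-25/45)*(25/45)^4 = 0.0423

0.0423


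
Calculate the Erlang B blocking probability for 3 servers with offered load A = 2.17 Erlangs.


B(N,A) = (A^N/N!) / sum(A^k/k!, k=0..N) with N=3, A=2.17 = 0.2356

0.2356


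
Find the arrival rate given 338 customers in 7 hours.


lambda = total arrivals / time = 338 / 7 = 48.29 per hour

48.29 per hour


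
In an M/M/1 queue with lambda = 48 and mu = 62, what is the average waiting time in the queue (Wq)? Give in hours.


rho = 48/62; Wq = rho/(mu - lambda) = 0.0553 hours

0.0553 hours


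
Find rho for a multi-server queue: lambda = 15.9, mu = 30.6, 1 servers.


rho = lambda / (c * mu) = 15.9 / (1 * 30.6) = 0.5196

0.5196


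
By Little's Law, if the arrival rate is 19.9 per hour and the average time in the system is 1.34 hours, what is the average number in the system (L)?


L = lambda * W = 19.9 * 1.34 = 26.67

26.67


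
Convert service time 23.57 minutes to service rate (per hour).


mu = 60 / avg_service_time = 60 / 23.57 = 2.55 per hour

2.55 per hour


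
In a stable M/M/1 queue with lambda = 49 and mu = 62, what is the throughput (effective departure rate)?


For a stable queue (lambda < mu), throughput = lambda = 49 per hour

49 per hour


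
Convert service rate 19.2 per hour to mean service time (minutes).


Mean service time = 60/mu = 60/19.2 = 3.13 minutes

3.13 minutes


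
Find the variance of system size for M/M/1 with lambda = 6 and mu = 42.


rho = 6/42; Var(N) = rho/(1-rho)^2 = 0.19

0.19


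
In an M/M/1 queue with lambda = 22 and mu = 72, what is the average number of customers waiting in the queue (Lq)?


rho = 22/72; Lq = rho^2/(1-rho) = 0.13

0.13


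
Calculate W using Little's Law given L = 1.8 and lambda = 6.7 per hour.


W = L / lambda = 1.8 / 6.7 = 0.2687 hours

0.2687 hours


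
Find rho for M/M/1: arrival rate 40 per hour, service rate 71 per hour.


rho = lambda/mu = 40/71 = 0.5634

0.5634


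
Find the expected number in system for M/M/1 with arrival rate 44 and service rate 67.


rho = 44/67; L = rho/(1-rho) = 1.91

1.91


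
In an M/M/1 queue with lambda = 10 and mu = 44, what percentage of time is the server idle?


Idle fraction = (1 - rho) * 100 = (1 - 10/44) * 100 = 77.3%

77.3%


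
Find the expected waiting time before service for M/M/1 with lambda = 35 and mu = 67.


rho = 35/67; Wq = rho/(mu - lambda) = 0.0163 hours

0.0163 hours


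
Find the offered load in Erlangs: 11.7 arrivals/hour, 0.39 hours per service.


Offered load a = lambda * E[S] = 11.7 * 0.39 = 4.56 Erlangs

4.56 Erlangs


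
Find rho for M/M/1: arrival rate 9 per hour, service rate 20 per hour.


rho = lambda/mu = 9/20 = 0.45

0.45


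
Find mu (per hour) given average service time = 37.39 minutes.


mu = 60 / avg_service_time = 60 / 37.39 = 1.6 per hour

1.6 per hour


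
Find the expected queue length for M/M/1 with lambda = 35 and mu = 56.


rho = 35/56; Lq = rho^2/(1-rho) = 1.04

1.04


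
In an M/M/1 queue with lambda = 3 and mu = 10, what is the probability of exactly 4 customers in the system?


rho = 3/10; P(n) = (1-rho)*rho^n = (1-3/10)*(3/10)^4 = 0.0057

0.0057


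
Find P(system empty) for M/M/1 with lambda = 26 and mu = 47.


P0 = 1 - rho = 1 - 26/47 = 0.4468

0.4468


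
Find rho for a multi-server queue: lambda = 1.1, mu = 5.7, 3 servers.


rho = lambda / (c * mu) = 1.1 / (3 * 5.7) = 0.0643

0.0643
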